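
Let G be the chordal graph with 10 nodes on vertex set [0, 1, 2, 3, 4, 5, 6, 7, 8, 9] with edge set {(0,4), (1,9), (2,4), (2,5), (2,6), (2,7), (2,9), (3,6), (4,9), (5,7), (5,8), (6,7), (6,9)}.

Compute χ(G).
Clique number ω(G) = 3 (lower bound: χ ≥ ω).
The clique on [2, 4, 9] has size 3, forcing χ ≥ 3, and the coloring below uses 3 colors, so χ(G) = 3.
A valid 3-coloring: color 1: [0, 1, 2, 3, 8]; color 2: [4, 5, 6]; color 3: [7, 9].

χ(G) = 3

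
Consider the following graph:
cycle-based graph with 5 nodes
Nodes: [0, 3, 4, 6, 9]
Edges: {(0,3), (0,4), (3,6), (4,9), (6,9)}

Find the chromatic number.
χ(G) = 3

Clique number ω(G) = 2 (lower bound: χ ≥ ω).
Odd cycle [4, 0, 3, 6, 9] needs 3 colors (χ ≥ 3).
The coloring below uses 3 colors, so χ(G) = 3.
A valid 3-coloring: color 1: [4, 6]; color 2: [0, 9]; color 3: [3].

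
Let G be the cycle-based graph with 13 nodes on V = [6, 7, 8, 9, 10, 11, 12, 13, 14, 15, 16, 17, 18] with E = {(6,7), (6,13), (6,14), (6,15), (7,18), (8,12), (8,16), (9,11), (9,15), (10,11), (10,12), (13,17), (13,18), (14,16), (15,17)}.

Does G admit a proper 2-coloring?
No, G is not 2-colorable

Odd cycle [6, 15, 9, 11, 10, 12, 8, 16, 14] needs 3 colors (χ ≥ 3).
Hence χ(G) ≥ 3 > 2, so no proper 2-coloring exists.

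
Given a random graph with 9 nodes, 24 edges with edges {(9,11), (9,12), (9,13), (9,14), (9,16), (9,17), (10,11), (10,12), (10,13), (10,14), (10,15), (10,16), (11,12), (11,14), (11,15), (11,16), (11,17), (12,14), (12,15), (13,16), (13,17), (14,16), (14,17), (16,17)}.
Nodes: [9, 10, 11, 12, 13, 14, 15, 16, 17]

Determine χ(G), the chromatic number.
χ(G) = 5

Clique number ω(G) = 5 (lower bound: χ ≥ ω).
The clique on [9, 11, 14, 16, 17] has size 5, forcing χ ≥ 5, and the coloring below uses 5 colors, so χ(G) = 5.
A valid 5-coloring: color 1: [11, 13]; color 2: [12, 16]; color 3: [14, 15]; color 4: [9, 10]; color 5: [17].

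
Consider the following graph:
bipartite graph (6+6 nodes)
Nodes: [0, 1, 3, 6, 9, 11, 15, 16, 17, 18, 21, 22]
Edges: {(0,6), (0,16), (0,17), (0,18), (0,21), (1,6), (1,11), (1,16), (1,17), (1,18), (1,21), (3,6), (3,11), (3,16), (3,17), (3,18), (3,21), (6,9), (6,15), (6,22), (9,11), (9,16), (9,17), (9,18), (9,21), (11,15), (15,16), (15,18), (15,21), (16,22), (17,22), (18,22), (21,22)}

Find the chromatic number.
Clique number ω(G) = 2 (lower bound: χ ≥ ω).
The graph is bipartite (no odd cycle), so 2 colors suffice: χ(G) = 2.
A valid 2-coloring: color 1: [6, 11, 16, 17, 18, 21]; color 2: [0, 1, 3, 9, 15, 22].

χ(G) = 2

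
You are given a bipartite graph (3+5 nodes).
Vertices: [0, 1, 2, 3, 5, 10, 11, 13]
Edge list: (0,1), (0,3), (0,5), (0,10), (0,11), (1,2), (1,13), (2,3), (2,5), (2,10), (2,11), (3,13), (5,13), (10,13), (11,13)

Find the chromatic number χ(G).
χ(G) = 2

Clique number ω(G) = 2 (lower bound: χ ≥ ω).
The graph is bipartite (no odd cycle), so 2 colors suffice: χ(G) = 2.
A valid 2-coloring: color 1: [0, 2, 13]; color 2: [1, 3, 5, 10, 11].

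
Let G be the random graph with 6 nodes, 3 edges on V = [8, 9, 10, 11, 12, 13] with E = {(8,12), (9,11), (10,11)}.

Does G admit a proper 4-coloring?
Yes, G is 4-colorable

A valid 4-coloring: color 1: [8, 11, 13]; color 2: [9, 10, 12].
(χ(G) = 2 ≤ 4.)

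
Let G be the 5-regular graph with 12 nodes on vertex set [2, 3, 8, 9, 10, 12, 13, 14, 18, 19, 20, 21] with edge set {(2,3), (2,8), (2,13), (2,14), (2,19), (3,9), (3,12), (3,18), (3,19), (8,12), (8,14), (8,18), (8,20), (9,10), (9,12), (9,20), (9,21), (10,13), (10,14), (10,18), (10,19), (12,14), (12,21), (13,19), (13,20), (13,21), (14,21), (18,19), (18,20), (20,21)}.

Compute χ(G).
χ(G) = 4

Clique number ω(G) = 3 (lower bound: χ ≥ ω).
Odd cycle [18, 10, 13, 2, 3] needs 3 colors (χ ≥ 3).
Vertex 19 is adjacent to every vertex of [2, 3, 10, 13, 18], which already need 3 colors among themselves, so 19 needs a new color (χ ≥ 4).
The coloring below uses 4 colors, so χ(G) = 4.
A valid 4-coloring: color 1: [12, 19, 20]; color 2: [3, 8, 10, 21]; color 3: [2, 9, 18]; color 4: [13, 14].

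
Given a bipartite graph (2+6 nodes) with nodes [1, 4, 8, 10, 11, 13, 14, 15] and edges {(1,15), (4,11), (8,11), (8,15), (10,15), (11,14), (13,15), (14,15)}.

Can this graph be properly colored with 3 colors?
A valid 3-coloring: color 1: [11, 15]; color 2: [1, 4, 8, 10, 13, 14].
(χ(G) = 2 ≤ 3.)

Yes, G is 3-colorable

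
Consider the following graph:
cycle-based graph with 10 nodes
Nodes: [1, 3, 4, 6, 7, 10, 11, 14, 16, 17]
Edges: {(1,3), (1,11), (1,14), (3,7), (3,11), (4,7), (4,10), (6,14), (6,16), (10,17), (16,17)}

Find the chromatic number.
χ(G) = 3

Clique number ω(G) = 3 (lower bound: χ ≥ ω).
The clique on [1, 3, 11] has size 3, forcing χ ≥ 3, and the coloring below uses 3 colors, so χ(G) = 3.
A valid 3-coloring: color 1: [3, 10, 14, 16]; color 2: [1, 4, 6, 17]; color 3: [7, 11].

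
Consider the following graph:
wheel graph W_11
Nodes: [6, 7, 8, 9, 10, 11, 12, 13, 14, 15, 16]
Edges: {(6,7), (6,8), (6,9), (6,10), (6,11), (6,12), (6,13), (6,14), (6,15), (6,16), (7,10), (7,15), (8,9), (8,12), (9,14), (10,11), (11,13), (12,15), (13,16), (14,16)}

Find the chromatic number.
Clique number ω(G) = 3 (lower bound: χ ≥ ω).
The clique on [6, 7, 10] has size 3, forcing χ ≥ 3, and the coloring below uses 3 colors, so χ(G) = 3.
A valid 3-coloring: color 1: [6]; color 2: [8, 10, 13, 14, 15]; color 3: [7, 9, 11, 12, 16].

χ(G) = 3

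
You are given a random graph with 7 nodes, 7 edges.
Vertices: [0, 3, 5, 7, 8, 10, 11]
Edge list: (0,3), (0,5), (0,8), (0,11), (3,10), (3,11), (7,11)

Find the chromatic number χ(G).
χ(G) = 3

Clique number ω(G) = 3 (lower bound: χ ≥ ω).
The clique on [0, 3, 11] has size 3, forcing χ ≥ 3, and the coloring below uses 3 colors, so χ(G) = 3.
A valid 3-coloring: color 1: [0, 7, 10]; color 2: [3, 5, 8]; color 3: [11].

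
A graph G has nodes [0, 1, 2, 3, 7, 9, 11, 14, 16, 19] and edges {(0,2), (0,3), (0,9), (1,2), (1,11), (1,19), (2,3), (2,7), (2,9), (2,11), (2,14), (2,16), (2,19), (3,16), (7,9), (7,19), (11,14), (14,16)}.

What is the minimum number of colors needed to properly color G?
Clique number ω(G) = 3 (lower bound: χ ≥ ω).
Odd cycle [16, 14, 11, 1, 19, 7, 9, 0, 3] needs 3 colors (χ ≥ 3).
Vertex 2 is adjacent to every vertex of [0, 1, 3, 7, 9, 11, 14, 16, 19], which already need 3 colors among themselves, so 2 needs a new color (χ ≥ 4).
The coloring below uses 4 colors, so χ(G) = 4.
A valid 4-coloring: color 1: [2]; color 2: [0, 11, 16, 19]; color 3: [1, 3, 7, 14]; color 4: [9].

χ(G) = 4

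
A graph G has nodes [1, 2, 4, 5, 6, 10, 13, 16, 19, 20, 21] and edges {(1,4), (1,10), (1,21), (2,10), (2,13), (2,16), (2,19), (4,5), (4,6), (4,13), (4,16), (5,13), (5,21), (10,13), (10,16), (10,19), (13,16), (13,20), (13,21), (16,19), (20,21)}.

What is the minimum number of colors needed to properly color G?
Clique number ω(G) = 4 (lower bound: χ ≥ ω).
The clique on [2, 10, 16, 19] has size 4, forcing χ ≥ 4, and the coloring below uses 4 colors, so χ(G) = 4.
A valid 4-coloring: color 1: [1, 6, 13, 19]; color 2: [5, 16, 20]; color 3: [4, 10, 21]; color 4: [2].

χ(G) = 4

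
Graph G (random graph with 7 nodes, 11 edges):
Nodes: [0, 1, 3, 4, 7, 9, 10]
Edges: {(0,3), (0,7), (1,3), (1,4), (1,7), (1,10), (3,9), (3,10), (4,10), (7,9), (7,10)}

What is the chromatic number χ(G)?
Clique number ω(G) = 3 (lower bound: χ ≥ ω).
The clique on [1, 3, 10] has size 3, forcing χ ≥ 3, and the coloring below uses 3 colors, so χ(G) = 3.
A valid 3-coloring: color 1: [3, 4, 7]; color 2: [0, 1, 9]; color 3: [10].

χ(G) = 3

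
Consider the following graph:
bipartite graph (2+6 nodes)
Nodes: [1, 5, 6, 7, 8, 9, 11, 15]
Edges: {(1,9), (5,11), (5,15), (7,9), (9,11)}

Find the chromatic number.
χ(G) = 2

Clique number ω(G) = 2 (lower bound: χ ≥ ω).
The graph is bipartite (no odd cycle), so 2 colors suffice: χ(G) = 2.
A valid 2-coloring: color 1: [5, 6, 8, 9]; color 2: [1, 7, 11, 15].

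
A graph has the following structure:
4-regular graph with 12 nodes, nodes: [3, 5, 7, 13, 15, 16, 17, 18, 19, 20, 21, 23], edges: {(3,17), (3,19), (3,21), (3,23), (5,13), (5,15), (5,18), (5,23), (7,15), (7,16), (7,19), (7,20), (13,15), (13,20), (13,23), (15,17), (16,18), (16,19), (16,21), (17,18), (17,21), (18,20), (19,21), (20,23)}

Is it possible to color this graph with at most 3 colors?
Suppose a proper 3-coloring c exists. The clique [3, 17, 21] takes 3 distinct colors; by symmetry let c(3) = 1, c(17) = 2, c(21) = 3.
- Vertex 19: neighbors [3, 21] already have colors [1, 3] ⇒ c(19) = 2.
- Vertex 16: neighbors [19, 21] already have colors [2, 3] ⇒ c(16) = 1.
- Vertex 7: neighbors [16, 19] already have colors [1, 2] ⇒ c(7) = 3.
- Vertex 15: neighbors [17, 7] already have colors [2, 3] ⇒ c(15) = 1.
- Vertex 18: neighbors [16, 17] already have colors [1, 2] ⇒ c(18) = 3.
- Vertex 5: neighbors [15, 18] already have colors [1, 3] ⇒ c(5) = 2.
- Vertex 13: neighbors [15, 5] already have colors [1, 2] ⇒ c(13) = 3.
- Vertex 23: neighbors [3, 5, 13] already have colors [1, 2, 3] — all 3 colors blocked. Contradiction.
The forced assignments end in a contradiction, so G has no proper 3-coloring (χ ≥ 4).

No, G is not 3-colorable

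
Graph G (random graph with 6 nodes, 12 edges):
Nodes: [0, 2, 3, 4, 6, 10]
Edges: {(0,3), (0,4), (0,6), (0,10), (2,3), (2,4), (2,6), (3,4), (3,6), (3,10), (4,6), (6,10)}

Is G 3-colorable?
The clique on vertices [0, 3, 6, 10] has size 4 > 3, so it alone needs 4 colors.

No, G is not 3-colorable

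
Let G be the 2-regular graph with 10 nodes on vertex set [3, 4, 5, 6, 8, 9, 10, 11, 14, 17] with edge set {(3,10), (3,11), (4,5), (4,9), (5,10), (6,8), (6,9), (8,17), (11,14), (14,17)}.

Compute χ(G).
χ(G) = 2

Clique number ω(G) = 2 (lower bound: χ ≥ ω).
The graph is bipartite (no odd cycle), so 2 colors suffice: χ(G) = 2.
A valid 2-coloring: color 1: [4, 6, 10, 11, 17]; color 2: [3, 5, 8, 9, 14].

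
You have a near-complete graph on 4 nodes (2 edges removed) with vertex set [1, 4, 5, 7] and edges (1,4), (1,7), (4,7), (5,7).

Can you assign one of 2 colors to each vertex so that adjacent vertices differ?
No, G is not 2-colorable

The clique on vertices [1, 4, 7] has size 3 > 2, so it alone needs 3 colors.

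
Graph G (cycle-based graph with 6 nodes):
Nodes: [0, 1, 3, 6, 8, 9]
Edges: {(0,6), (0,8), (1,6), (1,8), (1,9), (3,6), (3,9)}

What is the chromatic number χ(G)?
χ(G) = 2

Clique number ω(G) = 2 (lower bound: χ ≥ ω).
The graph is bipartite (no odd cycle), so 2 colors suffice: χ(G) = 2.
A valid 2-coloring: color 1: [6, 8, 9]; color 2: [0, 1, 3].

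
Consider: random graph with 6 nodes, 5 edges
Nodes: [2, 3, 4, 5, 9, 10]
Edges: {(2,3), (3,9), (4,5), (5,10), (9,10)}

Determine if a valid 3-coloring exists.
A valid 3-coloring: color 1: [3, 4, 10]; color 2: [2, 5, 9].
(χ(G) = 2 ≤ 3.)

Yes, G is 3-colorable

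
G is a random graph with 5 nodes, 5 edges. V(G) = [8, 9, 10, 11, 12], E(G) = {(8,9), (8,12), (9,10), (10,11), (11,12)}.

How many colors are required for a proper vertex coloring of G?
χ(G) = 3

Clique number ω(G) = 2 (lower bound: χ ≥ ω).
Odd cycle [12, 11, 10, 9, 8] needs 3 colors (χ ≥ 3).
The coloring below uses 3 colors, so χ(G) = 3.
A valid 3-coloring: color 1: [9, 12]; color 2: [8, 11]; color 3: [10].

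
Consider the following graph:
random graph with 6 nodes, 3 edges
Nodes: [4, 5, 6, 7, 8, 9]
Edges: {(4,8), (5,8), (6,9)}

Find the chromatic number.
χ(G) = 2

Clique number ω(G) = 2 (lower bound: χ ≥ ω).
The graph is bipartite (no odd cycle), so 2 colors suffice: χ(G) = 2.
A valid 2-coloring: color 1: [7, 8, 9]; color 2: [4, 5, 6].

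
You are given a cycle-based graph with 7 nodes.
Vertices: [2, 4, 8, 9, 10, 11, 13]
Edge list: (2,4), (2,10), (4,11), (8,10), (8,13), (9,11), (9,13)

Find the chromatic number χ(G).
Clique number ω(G) = 2 (lower bound: χ ≥ ω).
Odd cycle [4, 11, 9, 13, 8, 10, 2] needs 3 colors (χ ≥ 3).
The coloring below uses 3 colors, so χ(G) = 3.
A valid 3-coloring: color 1: [4, 9, 10]; color 2: [2, 11, 13]; color 3: [8].

χ(G) = 3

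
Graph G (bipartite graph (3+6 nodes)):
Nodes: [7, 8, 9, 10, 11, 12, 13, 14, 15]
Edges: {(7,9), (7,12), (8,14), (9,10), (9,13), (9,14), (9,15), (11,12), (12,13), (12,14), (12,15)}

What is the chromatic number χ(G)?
Clique number ω(G) = 2 (lower bound: χ ≥ ω).
The graph is bipartite (no odd cycle), so 2 colors suffice: χ(G) = 2.
A valid 2-coloring: color 1: [8, 9, 12]; color 2: [7, 10, 11, 13, 14, 15].

χ(G) = 2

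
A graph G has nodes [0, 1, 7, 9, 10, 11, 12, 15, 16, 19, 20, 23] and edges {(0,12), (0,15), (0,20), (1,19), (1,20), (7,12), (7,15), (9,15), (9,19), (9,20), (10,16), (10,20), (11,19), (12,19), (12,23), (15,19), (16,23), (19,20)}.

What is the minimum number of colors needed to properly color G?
Clique number ω(G) = 3 (lower bound: χ ≥ ω).
The clique on [1, 19, 20] has size 3, forcing χ ≥ 3, and the coloring below uses 3 colors, so χ(G) = 3.
A valid 3-coloring: color 1: [0, 7, 10, 19, 23]; color 2: [11, 12, 15, 16, 20]; color 3: [1, 9].

χ(G) = 3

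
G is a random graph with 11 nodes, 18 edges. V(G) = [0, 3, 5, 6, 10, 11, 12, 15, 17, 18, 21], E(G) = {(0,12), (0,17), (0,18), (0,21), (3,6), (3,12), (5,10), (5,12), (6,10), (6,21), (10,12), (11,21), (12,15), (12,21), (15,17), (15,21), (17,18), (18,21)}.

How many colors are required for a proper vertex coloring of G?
Clique number ω(G) = 3 (lower bound: χ ≥ ω).
The clique on [0, 12, 21] has size 3, forcing χ ≥ 3, and the coloring below uses 3 colors, so χ(G) = 3.
A valid 3-coloring: color 1: [6, 11, 12, 18]; color 2: [3, 10, 17, 21]; color 3: [0, 5, 15].

χ(G) = 3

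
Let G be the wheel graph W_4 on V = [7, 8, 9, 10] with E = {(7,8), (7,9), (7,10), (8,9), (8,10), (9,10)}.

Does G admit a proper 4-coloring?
A valid 4-coloring: color 1: [9]; color 2: [8]; color 3: [10]; color 4: [7].
(χ(G) = 4 ≤ 4.)

Yes, G is 4-colorable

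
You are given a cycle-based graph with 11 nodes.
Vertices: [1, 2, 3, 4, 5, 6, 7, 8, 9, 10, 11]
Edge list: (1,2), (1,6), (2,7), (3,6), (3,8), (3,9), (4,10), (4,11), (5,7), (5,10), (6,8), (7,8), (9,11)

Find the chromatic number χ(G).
Clique number ω(G) = 3 (lower bound: χ ≥ ω).
The clique on [3, 6, 8] has size 3, forcing χ ≥ 3, and the coloring below uses 3 colors, so χ(G) = 3.
A valid 3-coloring: color 1: [1, 3, 7, 10, 11]; color 2: [2, 4, 5, 8, 9]; color 3: [6].

χ(G) = 3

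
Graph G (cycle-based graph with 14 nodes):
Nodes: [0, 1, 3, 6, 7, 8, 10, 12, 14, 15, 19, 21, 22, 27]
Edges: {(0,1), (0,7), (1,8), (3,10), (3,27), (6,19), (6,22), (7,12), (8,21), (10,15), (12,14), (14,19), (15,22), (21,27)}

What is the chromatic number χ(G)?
Clique number ω(G) = 2 (lower bound: χ ≥ ω).
The graph is bipartite (no odd cycle), so 2 colors suffice: χ(G) = 2.
A valid 2-coloring: color 1: [0, 8, 10, 12, 19, 22, 27]; color 2: [1, 3, 6, 7, 14, 15, 21].

χ(G) = 2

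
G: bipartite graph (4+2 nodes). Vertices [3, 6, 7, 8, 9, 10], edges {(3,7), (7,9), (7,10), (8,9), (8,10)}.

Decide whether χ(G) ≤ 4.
A valid 4-coloring: color 1: [6, 7, 8]; color 2: [3, 9, 10].
(χ(G) = 2 ≤ 4.)

Yes, G is 4-colorable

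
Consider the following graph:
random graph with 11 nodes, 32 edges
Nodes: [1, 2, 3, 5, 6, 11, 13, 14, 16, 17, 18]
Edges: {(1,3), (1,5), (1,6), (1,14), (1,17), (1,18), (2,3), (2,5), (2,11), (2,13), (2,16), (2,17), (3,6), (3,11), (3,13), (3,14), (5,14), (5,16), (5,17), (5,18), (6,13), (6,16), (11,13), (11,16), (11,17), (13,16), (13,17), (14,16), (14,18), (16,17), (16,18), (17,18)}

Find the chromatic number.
χ(G) = 5

Clique number ω(G) = 5 (lower bound: χ ≥ ω).
The clique on [2, 11, 13, 16, 17] has size 5, forcing χ ≥ 5, and the coloring below uses 5 colors, so χ(G) = 5.
A valid 5-coloring: color 1: [3, 16]; color 2: [6, 14, 17]; color 3: [5, 13]; color 4: [1, 2]; color 5: [11, 18].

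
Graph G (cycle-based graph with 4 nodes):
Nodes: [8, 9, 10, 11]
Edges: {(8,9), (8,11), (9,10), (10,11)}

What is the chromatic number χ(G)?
χ(G) = 2

Clique number ω(G) = 2 (lower bound: χ ≥ ω).
The graph is bipartite (no odd cycle), so 2 colors suffice: χ(G) = 2.
A valid 2-coloring: color 1: [8, 10]; color 2: [9, 11].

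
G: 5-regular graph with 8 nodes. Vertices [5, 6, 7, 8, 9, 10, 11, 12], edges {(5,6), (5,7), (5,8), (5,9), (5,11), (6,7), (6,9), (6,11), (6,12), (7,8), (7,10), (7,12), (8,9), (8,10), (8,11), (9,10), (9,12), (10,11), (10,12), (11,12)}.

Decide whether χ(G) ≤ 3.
Odd cycle [12, 10, 8, 5, 6] needs 3 colors (χ ≥ 3).
Vertex 7 is adjacent to every vertex of [5, 6, 8, 10, 12], which already need 3 colors among themselves, so 7 needs a new color (χ ≥ 4).
Hence χ(G) ≥ 4 > 3, so no proper 3-coloring exists.

No, G is not 3-colorable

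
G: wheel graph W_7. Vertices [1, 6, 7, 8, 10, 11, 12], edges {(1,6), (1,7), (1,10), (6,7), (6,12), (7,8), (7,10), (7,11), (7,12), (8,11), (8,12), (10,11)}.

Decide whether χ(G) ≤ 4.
Yes, G is 4-colorable

A valid 4-coloring: color 1: [7]; color 2: [6, 8, 10]; color 3: [1, 11, 12].
(χ(G) = 3 ≤ 4.)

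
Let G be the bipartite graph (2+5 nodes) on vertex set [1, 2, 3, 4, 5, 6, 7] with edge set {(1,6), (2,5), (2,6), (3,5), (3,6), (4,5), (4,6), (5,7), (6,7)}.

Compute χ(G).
Clique number ω(G) = 2 (lower bound: χ ≥ ω).
The graph is bipartite (no odd cycle), so 2 colors suffice: χ(G) = 2.
A valid 2-coloring: color 1: [5, 6]; color 2: [1, 2, 3, 4, 7].

χ(G) = 2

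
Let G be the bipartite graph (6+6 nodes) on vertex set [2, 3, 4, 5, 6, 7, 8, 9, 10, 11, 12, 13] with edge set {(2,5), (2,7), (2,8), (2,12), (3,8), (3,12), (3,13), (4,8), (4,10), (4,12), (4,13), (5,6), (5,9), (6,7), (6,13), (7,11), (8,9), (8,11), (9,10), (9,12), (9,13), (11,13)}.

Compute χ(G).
Clique number ω(G) = 2 (lower bound: χ ≥ ω).
The graph is bipartite (no odd cycle), so 2 colors suffice: χ(G) = 2.
A valid 2-coloring: color 1: [5, 7, 8, 10, 12, 13]; color 2: [2, 3, 4, 6, 9, 11].

χ(G) = 2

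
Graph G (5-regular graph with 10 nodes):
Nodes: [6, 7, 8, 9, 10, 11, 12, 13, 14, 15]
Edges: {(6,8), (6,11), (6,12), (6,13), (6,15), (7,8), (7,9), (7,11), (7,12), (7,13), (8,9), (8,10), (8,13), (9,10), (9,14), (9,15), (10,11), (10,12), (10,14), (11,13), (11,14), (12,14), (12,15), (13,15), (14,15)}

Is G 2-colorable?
The clique on vertices [6, 12, 15] has size 3 > 2, so it alone needs 3 colors.

No, G is not 2-colorable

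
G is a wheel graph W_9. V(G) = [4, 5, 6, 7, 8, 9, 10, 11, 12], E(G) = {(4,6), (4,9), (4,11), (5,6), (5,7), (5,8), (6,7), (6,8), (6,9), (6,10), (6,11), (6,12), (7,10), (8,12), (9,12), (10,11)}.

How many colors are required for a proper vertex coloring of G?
Clique number ω(G) = 3 (lower bound: χ ≥ ω).
The clique on [4, 6, 9] has size 3, forcing χ ≥ 3, and the coloring below uses 3 colors, so χ(G) = 3.
A valid 3-coloring: color 1: [6]; color 2: [7, 8, 9, 11]; color 3: [4, 5, 10, 12].

χ(G) = 3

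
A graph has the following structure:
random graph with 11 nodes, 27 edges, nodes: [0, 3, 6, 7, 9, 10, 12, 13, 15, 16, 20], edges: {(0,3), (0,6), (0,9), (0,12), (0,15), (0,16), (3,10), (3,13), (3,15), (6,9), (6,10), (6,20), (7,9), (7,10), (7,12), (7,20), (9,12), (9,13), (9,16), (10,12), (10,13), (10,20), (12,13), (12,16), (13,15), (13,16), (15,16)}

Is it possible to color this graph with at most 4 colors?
A valid 4-coloring: color 1: [0, 7, 13]; color 2: [9, 10, 15]; color 3: [3, 12, 20]; color 4: [6, 16].
(χ(G) = 4 ≤ 4.)

Yes, G is 4-colorable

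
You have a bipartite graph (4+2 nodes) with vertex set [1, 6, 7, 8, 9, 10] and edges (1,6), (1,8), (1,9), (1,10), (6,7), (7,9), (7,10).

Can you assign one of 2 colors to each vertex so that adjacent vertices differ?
A valid 2-coloring: color 1: [1, 7]; color 2: [6, 8, 9, 10].
(χ(G) = 2 ≤ 2.)

Yes, G is 2-colorable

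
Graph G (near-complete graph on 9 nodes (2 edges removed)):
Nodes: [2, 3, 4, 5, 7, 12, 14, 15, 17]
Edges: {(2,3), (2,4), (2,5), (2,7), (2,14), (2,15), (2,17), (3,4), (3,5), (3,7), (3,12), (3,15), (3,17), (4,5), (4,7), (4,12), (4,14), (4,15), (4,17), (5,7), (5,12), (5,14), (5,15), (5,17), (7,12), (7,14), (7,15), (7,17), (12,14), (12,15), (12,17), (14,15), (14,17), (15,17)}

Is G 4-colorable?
The clique on vertices [2, 3, 4, 5, 7, 15, 17] has size 7 > 4, so it alone needs 7 colors.

No, G is not 4-colorable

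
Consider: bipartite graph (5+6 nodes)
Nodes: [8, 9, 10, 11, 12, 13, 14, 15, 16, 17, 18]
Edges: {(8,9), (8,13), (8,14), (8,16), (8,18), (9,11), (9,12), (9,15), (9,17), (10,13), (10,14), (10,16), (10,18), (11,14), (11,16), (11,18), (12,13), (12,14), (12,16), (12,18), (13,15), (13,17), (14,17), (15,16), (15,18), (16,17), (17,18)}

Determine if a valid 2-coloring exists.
Yes, G is 2-colorable

A valid 2-coloring: color 1: [9, 13, 14, 16, 18]; color 2: [8, 10, 11, 12, 15, 17].
(χ(G) = 2 ≤ 2.)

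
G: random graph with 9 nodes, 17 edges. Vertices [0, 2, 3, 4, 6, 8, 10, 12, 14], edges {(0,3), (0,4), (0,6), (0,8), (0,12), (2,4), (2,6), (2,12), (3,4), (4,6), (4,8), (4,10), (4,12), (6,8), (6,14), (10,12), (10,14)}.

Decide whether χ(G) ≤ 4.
Yes, G is 4-colorable

A valid 4-coloring: color 1: [4, 14]; color 2: [3, 6, 12]; color 3: [0, 2, 10]; color 4: [8].
(χ(G) = 4 ≤ 4.)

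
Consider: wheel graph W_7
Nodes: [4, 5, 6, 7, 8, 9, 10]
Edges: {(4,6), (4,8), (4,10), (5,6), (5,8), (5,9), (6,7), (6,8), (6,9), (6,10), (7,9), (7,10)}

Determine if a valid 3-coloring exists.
Yes, G is 3-colorable

A valid 3-coloring: color 1: [6]; color 2: [4, 5, 7]; color 3: [8, 9, 10].
(χ(G) = 3 ≤ 3.)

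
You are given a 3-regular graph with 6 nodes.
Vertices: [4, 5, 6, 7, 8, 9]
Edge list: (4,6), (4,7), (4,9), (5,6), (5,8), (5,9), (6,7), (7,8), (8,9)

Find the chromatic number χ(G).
χ(G) = 3

Clique number ω(G) = 3 (lower bound: χ ≥ ω).
The clique on [5, 8, 9] has size 3, forcing χ ≥ 3, and the coloring below uses 3 colors, so χ(G) = 3.
A valid 3-coloring: color 1: [7, 9]; color 2: [4, 5]; color 3: [6, 8].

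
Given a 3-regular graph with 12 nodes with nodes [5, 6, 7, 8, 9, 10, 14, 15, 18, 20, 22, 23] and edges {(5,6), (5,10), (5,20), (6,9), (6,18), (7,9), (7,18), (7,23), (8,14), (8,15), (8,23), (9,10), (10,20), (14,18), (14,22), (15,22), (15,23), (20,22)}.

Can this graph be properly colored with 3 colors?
A valid 3-coloring: color 1: [6, 7, 14, 15, 20]; color 2: [5, 9, 18, 22, 23]; color 3: [8, 10].
(χ(G) = 3 ≤ 3.)

Yes, G is 3-colorable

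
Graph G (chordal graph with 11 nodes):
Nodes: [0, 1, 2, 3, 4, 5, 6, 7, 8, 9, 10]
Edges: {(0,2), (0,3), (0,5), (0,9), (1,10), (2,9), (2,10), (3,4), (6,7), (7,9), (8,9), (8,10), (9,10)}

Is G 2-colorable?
The clique on vertices [8, 9, 10] has size 3 > 2, so it alone needs 3 colors.

No, G is not 2-colorable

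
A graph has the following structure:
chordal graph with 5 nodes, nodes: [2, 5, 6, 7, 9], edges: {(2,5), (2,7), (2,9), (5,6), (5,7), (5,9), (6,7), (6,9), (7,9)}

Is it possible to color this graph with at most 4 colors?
A valid 4-coloring: color 1: [5]; color 2: [7]; color 3: [9]; color 4: [2, 6].
(χ(G) = 4 ≤ 4.)

Yes, G is 4-colorable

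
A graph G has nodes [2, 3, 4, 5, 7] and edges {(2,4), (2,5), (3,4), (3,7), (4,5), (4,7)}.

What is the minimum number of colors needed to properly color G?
Clique number ω(G) = 3 (lower bound: χ ≥ ω).
The clique on [2, 4, 5] has size 3, forcing χ ≥ 3, and the coloring below uses 3 colors, so χ(G) = 3.
A valid 3-coloring: color 1: [4]; color 2: [2, 7]; color 3: [3, 5].

χ(G) = 3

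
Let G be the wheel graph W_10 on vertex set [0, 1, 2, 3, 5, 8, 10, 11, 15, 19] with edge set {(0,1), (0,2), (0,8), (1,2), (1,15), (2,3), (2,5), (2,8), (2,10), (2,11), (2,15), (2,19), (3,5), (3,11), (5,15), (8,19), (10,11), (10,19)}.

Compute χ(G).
χ(G) = 4

Clique number ω(G) = 3 (lower bound: χ ≥ ω).
Odd cycle [10, 11, 3, 5, 15, 1, 0, 8, 19] needs 3 colors (χ ≥ 3).
Vertex 2 is adjacent to every vertex of [0, 1, 3, 5, 8, 10, 11, 15, 19], which already need 3 colors among themselves, so 2 needs a new color (χ ≥ 4).
The coloring below uses 4 colors, so χ(G) = 4.
A valid 4-coloring: color 1: [2]; color 2: [3, 8, 10, 15]; color 3: [1, 5, 11, 19]; color 4: [0].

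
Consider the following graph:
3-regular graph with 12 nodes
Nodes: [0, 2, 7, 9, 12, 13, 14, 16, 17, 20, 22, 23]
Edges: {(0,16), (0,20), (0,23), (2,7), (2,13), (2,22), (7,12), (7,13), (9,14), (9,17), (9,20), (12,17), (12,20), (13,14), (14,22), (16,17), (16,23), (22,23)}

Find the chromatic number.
χ(G) = 3

Clique number ω(G) = 3 (lower bound: χ ≥ ω).
The clique on [0, 16, 23] has size 3, forcing χ ≥ 3, and the coloring below uses 3 colors, so χ(G) = 3.
A valid 3-coloring: color 1: [9, 12, 13, 16, 22]; color 2: [0, 7, 14, 17]; color 3: [2, 20, 23].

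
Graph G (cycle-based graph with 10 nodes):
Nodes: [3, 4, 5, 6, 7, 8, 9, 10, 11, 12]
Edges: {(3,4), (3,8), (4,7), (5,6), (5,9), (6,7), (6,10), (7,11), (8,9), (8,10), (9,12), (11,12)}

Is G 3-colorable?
A valid 3-coloring: color 1: [4, 6, 8, 11]; color 2: [3, 7, 9, 10]; color 3: [5, 12].
(χ(G) = 3 ≤ 3.)

Yes, G is 3-colorable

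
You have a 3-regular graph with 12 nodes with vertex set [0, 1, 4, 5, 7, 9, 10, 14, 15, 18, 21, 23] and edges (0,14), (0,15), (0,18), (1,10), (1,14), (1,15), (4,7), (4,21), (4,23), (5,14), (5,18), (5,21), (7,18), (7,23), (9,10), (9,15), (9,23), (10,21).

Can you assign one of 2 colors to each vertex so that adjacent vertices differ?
No, G is not 2-colorable

The clique on vertices [4, 7, 23] has size 3 > 2, so it alone needs 3 colors.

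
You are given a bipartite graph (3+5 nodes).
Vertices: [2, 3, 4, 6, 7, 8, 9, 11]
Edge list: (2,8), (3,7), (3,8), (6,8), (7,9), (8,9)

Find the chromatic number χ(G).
χ(G) = 2

Clique number ω(G) = 2 (lower bound: χ ≥ ω).
The graph is bipartite (no odd cycle), so 2 colors suffice: χ(G) = 2.
A valid 2-coloring: color 1: [4, 7, 8, 11]; color 2: [2, 3, 6, 9].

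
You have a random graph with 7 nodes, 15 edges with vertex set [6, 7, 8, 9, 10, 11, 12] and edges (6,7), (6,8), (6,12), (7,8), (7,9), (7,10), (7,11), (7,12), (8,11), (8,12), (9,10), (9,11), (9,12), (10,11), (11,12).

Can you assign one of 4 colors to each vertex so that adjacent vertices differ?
A valid 4-coloring: color 1: [7]; color 2: [10, 12]; color 3: [6, 11]; color 4: [8, 9].
(χ(G) = 4 ≤ 4.)

Yes, G is 4-colorable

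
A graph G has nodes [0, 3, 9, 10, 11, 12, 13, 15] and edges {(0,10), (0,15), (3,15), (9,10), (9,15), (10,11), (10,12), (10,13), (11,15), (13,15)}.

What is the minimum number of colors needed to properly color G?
χ(G) = 2

Clique number ω(G) = 2 (lower bound: χ ≥ ω).
The graph is bipartite (no odd cycle), so 2 colors suffice: χ(G) = 2.
A valid 2-coloring: color 1: [10, 15]; color 2: [0, 3, 9, 11, 12, 13].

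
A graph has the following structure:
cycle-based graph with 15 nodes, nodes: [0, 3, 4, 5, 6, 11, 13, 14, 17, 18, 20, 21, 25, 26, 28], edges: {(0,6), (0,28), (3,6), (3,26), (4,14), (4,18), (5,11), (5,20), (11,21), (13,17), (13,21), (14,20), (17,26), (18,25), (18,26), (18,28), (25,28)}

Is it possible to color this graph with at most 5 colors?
Yes, G is 5-colorable

A valid 5-coloring: color 1: [0, 3, 5, 14, 17, 18, 21]; color 2: [4, 6, 11, 13, 20, 26, 28]; color 3: [25].
(χ(G) = 3 ≤ 5.)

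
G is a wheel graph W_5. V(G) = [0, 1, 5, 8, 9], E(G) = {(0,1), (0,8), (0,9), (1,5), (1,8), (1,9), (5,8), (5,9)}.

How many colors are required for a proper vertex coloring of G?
χ(G) = 3

Clique number ω(G) = 3 (lower bound: χ ≥ ω).
The clique on [0, 1, 8] has size 3, forcing χ ≥ 3, and the coloring below uses 3 colors, so χ(G) = 3.
A valid 3-coloring: color 1: [1]; color 2: [0, 5]; color 3: [8, 9].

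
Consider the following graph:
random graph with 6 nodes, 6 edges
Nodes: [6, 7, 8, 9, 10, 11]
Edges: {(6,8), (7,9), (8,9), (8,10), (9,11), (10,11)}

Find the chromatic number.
χ(G) = 2

Clique number ω(G) = 2 (lower bound: χ ≥ ω).
The graph is bipartite (no odd cycle), so 2 colors suffice: χ(G) = 2.
A valid 2-coloring: color 1: [7, 8, 11]; color 2: [6, 9, 10].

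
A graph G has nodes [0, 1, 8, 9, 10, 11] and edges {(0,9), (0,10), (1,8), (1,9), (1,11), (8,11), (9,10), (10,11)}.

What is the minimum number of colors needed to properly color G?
χ(G) = 3

Clique number ω(G) = 3 (lower bound: χ ≥ ω).
The clique on [0, 9, 10] has size 3, forcing χ ≥ 3, and the coloring below uses 3 colors, so χ(G) = 3.
A valid 3-coloring: color 1: [1, 10]; color 2: [8, 9]; color 3: [0, 11].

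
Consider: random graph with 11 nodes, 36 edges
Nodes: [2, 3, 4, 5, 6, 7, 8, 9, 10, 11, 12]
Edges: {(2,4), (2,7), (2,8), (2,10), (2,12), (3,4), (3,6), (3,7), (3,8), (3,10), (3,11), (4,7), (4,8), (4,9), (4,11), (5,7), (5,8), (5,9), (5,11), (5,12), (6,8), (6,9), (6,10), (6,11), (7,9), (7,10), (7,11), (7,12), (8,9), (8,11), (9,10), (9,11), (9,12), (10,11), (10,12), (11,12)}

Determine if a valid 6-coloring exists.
A valid 6-coloring: color 1: [2, 11]; color 2: [3, 9]; color 3: [7, 8]; color 4: [4, 5, 10]; color 5: [6, 12].
(χ(G) = 5 ≤ 6.)

Yes, G is 6-colorable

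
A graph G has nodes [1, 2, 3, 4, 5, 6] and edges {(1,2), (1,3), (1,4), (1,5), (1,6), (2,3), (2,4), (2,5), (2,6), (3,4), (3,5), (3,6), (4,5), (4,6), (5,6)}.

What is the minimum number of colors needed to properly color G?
χ(G) = 6

Clique number ω(G) = 6 (lower bound: χ ≥ ω).
The clique on [1, 2, 3, 4, 5, 6] has size 6, forcing χ ≥ 6, and the coloring below uses 6 colors, so χ(G) = 6.
A valid 6-coloring: color 1: [3]; color 2: [6]; color 3: [5]; color 4: [2]; color 5: [4]; color 6: [1].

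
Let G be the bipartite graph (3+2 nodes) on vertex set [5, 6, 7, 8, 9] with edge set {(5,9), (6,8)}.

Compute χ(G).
χ(G) = 2

Clique number ω(G) = 2 (lower bound: χ ≥ ω).
The graph is bipartite (no odd cycle), so 2 colors suffice: χ(G) = 2.
A valid 2-coloring: color 1: [5, 6, 7]; color 2: [8, 9].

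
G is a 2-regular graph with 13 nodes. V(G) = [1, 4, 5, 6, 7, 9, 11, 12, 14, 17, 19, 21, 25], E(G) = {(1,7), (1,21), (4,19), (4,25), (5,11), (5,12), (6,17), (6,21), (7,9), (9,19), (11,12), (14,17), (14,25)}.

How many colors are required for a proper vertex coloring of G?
χ(G) = 3

Clique number ω(G) = 3 (lower bound: χ ≥ ω).
The clique on [5, 11, 12] has size 3, forcing χ ≥ 3, and the coloring below uses 3 colors, so χ(G) = 3.
A valid 3-coloring: color 1: [1, 4, 6, 9, 12, 14]; color 2: [7, 11, 17, 19, 21, 25]; color 3: [5].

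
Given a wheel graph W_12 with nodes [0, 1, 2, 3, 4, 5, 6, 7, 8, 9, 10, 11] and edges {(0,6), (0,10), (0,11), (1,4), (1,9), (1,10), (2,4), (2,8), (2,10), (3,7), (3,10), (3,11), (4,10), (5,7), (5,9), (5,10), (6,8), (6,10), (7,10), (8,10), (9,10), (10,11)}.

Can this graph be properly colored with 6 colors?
A valid 6-coloring: color 1: [10]; color 2: [0, 3, 4, 5, 8]; color 3: [2, 6, 7, 9, 11]; color 4: [1].
(χ(G) = 4 ≤ 6.)

Yes, G is 6-colorable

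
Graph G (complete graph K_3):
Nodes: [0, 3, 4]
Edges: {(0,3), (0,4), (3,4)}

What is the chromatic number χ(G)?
χ(G) = 3

Clique number ω(G) = 3 (lower bound: χ ≥ ω).
The clique on [0, 3, 4] has size 3, forcing χ ≥ 3, and the coloring below uses 3 colors, so χ(G) = 3.
A valid 3-coloring: color 1: [4]; color 2: [3]; color 3: [0].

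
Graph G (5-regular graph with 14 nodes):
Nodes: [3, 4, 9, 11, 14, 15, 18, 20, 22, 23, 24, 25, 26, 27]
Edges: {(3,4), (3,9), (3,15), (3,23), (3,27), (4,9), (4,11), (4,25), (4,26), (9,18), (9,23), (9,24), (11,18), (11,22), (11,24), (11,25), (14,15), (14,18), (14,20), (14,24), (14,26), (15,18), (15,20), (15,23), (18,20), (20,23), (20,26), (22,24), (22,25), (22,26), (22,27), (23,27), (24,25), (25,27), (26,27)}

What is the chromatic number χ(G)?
χ(G) = 4

Clique number ω(G) = 4 (lower bound: χ ≥ ω).
The clique on [11, 22, 24, 25] has size 4, forcing χ ≥ 4, and the coloring below uses 4 colors, so χ(G) = 4.
A valid 4-coloring: color 1: [4, 14, 22, 23]; color 2: [9, 11, 15, 27]; color 3: [3, 20, 25]; color 4: [18, 24, 26].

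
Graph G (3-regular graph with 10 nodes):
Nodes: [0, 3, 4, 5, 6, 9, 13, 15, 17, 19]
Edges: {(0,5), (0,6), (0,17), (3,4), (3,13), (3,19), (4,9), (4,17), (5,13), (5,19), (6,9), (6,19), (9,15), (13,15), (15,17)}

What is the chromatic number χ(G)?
Clique number ω(G) = 2 (lower bound: χ ≥ ω).
Odd cycle [6, 9, 15, 17, 0] needs 3 colors (χ ≥ 3).
The coloring below uses 3 colors, so χ(G) = 3.
A valid 3-coloring: color 1: [3, 5, 9, 17]; color 2: [0, 4, 13, 19]; color 3: [6, 15].

χ(G) = 3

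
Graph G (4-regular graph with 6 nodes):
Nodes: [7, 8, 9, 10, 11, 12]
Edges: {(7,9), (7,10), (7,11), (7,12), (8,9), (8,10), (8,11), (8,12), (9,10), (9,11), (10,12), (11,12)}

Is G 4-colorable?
Yes, G is 4-colorable

A valid 4-coloring: color 1: [9, 12]; color 2: [7, 8]; color 3: [10, 11].
(χ(G) = 3 ≤ 4.)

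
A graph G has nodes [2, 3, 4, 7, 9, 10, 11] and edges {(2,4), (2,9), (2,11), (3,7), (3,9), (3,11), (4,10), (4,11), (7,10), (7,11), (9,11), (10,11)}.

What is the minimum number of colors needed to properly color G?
χ(G) = 3

Clique number ω(G) = 3 (lower bound: χ ≥ ω).
The clique on [4, 10, 11] has size 3, forcing χ ≥ 3, and the coloring below uses 3 colors, so χ(G) = 3.
A valid 3-coloring: color 1: [11]; color 2: [2, 3, 10]; color 3: [4, 7, 9].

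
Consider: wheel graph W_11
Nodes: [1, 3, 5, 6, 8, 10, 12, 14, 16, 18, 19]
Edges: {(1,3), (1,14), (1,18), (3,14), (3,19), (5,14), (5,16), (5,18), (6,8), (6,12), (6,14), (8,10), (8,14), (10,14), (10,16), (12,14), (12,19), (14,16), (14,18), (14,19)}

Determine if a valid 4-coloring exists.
A valid 4-coloring: color 1: [14]; color 2: [1, 5, 6, 10, 19]; color 3: [3, 8, 12, 16, 18].
(χ(G) = 3 ≤ 4.)

Yes, G is 4-colorable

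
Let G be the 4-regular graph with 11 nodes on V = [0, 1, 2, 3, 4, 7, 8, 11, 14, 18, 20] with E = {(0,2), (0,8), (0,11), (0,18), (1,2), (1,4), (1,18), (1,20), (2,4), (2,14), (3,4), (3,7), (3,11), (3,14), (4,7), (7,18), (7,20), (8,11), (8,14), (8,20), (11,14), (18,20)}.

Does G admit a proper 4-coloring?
Yes, G is 4-colorable

A valid 4-coloring: color 1: [2, 7, 8]; color 2: [4, 14, 18]; color 3: [0, 1, 3]; color 4: [11, 20].
(χ(G) = 3 ≤ 4.)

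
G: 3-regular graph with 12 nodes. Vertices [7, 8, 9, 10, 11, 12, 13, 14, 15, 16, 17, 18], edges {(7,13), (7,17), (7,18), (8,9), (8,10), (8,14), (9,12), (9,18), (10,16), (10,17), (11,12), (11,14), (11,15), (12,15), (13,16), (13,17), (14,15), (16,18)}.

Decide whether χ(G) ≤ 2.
The clique on vertices [7, 13, 17] has size 3 > 2, so it alone needs 3 colors.

No, G is not 2-colorable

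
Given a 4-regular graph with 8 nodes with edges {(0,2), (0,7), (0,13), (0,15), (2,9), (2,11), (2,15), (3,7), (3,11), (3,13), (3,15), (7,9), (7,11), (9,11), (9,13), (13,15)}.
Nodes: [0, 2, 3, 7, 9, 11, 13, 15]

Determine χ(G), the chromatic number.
Clique number ω(G) = 3 (lower bound: χ ≥ ω).
The clique on [0, 2, 15] has size 3, forcing χ ≥ 3, and the coloring below uses 3 colors, so χ(G) = 3.
A valid 3-coloring: color 1: [2, 7, 13]; color 2: [0, 3, 9]; color 3: [11, 15].

χ(G) = 3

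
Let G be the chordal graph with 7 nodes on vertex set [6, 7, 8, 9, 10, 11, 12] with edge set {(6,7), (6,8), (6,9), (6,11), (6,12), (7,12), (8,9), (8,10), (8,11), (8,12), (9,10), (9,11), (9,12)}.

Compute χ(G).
Clique number ω(G) = 4 (lower bound: χ ≥ ω).
The clique on [6, 8, 9, 11] has size 4, forcing χ ≥ 4, and the coloring below uses 4 colors, so χ(G) = 4.
A valid 4-coloring: color 1: [7, 8]; color 2: [6, 10]; color 3: [9]; color 4: [11, 12].

χ(G) = 4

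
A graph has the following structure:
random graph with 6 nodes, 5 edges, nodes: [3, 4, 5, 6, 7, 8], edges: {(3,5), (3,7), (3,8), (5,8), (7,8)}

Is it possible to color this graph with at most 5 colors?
Yes, G is 5-colorable

A valid 5-coloring: color 1: [4, 6, 8]; color 2: [3]; color 3: [5, 7].
(χ(G) = 3 ≤ 5.)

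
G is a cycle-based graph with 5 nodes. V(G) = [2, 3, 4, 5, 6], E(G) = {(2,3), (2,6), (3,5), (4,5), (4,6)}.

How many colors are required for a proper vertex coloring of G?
χ(G) = 3

Clique number ω(G) = 2 (lower bound: χ ≥ ω).
Odd cycle [5, 3, 2, 6, 4] needs 3 colors (χ ≥ 3).
The coloring below uses 3 colors, so χ(G) = 3.
A valid 3-coloring: color 1: [5, 6]; color 2: [3, 4]; color 3: [2].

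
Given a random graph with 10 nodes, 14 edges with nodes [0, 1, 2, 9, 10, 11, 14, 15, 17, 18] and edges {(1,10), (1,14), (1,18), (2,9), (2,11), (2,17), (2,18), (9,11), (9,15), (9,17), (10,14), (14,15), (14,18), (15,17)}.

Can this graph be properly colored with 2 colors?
The clique on vertices [1, 14, 18] has size 3 > 2, so it alone needs 3 colors.

No, G is not 2-colorable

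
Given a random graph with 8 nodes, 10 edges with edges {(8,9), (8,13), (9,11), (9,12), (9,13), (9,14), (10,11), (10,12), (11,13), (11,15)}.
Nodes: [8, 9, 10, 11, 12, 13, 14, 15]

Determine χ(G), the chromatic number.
χ(G) = 3

Clique number ω(G) = 3 (lower bound: χ ≥ ω).
The clique on [8, 9, 13] has size 3, forcing χ ≥ 3, and the coloring below uses 3 colors, so χ(G) = 3.
A valid 3-coloring: color 1: [9, 10, 15]; color 2: [8, 11, 12, 14]; color 3: [13].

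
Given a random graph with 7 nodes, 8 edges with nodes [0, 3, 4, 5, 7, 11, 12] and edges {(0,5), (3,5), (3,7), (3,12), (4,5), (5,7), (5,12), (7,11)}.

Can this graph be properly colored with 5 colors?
A valid 5-coloring: color 1: [5, 11]; color 2: [0, 3, 4]; color 3: [7, 12].
(χ(G) = 3 ≤ 5.)

Yes, G is 5-colorable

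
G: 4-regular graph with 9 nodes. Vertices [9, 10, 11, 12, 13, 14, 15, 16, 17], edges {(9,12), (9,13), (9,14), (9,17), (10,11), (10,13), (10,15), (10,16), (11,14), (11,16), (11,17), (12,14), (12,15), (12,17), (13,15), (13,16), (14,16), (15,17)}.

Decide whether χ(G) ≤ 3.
A valid 3-coloring: color 1: [10, 14, 17]; color 2: [11, 12, 13]; color 3: [9, 15, 16].
(χ(G) = 3 ≤ 3.)

Yes, G is 3-colorable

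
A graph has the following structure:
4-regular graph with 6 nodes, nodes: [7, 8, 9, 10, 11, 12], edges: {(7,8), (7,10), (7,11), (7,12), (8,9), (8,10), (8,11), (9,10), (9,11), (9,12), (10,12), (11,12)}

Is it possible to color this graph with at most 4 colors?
Yes, G is 4-colorable

A valid 4-coloring: color 1: [8, 12]; color 2: [10, 11]; color 3: [7, 9].
(χ(G) = 3 ≤ 4.)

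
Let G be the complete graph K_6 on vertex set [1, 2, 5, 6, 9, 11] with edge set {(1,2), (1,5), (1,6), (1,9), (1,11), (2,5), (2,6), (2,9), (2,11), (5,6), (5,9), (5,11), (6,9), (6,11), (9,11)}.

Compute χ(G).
Clique number ω(G) = 6 (lower bound: χ ≥ ω).
The clique on [1, 2, 5, 6, 9, 11] has size 6, forcing χ ≥ 6, and the coloring below uses 6 colors, so χ(G) = 6.
A valid 6-coloring: color 1: [9]; color 2: [2]; color 3: [5]; color 4: [1]; color 5: [6]; color 6: [11].

χ(G) = 6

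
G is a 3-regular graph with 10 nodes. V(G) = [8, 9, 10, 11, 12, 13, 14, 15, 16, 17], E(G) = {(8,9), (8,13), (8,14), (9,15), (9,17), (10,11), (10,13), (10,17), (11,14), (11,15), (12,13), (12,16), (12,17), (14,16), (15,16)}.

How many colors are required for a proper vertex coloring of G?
χ(G) = 3

Clique number ω(G) = 2 (lower bound: χ ≥ ω).
Odd cycle [12, 13, 8, 14, 16] needs 3 colors (χ ≥ 3).
The coloring below uses 3 colors, so χ(G) = 3.
A valid 3-coloring: color 1: [9, 13, 14]; color 2: [8, 11, 16, 17]; color 3: [10, 12, 15].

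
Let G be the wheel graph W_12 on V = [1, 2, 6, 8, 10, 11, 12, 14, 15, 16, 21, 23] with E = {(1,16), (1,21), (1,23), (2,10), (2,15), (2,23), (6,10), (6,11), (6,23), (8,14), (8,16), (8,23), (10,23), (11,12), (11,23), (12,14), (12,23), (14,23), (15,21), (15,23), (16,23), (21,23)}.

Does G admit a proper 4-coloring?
A valid 4-coloring: color 1: [23]; color 2: [2, 11, 14, 16, 21]; color 3: [1, 6, 8, 12, 15]; color 4: [10].
(χ(G) = 4 ≤ 4.)

Yes, G is 4-colorable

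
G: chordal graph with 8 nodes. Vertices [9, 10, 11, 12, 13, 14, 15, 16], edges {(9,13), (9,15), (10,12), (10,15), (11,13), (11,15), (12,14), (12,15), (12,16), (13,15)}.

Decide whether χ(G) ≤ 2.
The clique on vertices [10, 12, 15] has size 3 > 2, so it alone needs 3 colors.

No, G is not 2-colorable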